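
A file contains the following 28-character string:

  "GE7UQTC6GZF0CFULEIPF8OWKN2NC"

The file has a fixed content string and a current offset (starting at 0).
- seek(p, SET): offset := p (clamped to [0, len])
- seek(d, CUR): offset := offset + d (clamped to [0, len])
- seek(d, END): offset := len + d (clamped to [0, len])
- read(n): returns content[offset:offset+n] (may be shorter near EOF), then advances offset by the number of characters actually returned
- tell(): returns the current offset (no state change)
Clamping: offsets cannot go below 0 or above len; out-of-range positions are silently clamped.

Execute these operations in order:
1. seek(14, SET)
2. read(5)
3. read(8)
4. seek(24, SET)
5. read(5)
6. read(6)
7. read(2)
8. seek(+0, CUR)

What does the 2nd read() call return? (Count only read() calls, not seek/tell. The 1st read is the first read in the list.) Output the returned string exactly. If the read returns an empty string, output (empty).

After 1 (seek(14, SET)): offset=14
After 2 (read(5)): returned 'ULEIP', offset=19
After 3 (read(8)): returned 'F8OWKN2N', offset=27
After 4 (seek(24, SET)): offset=24
After 5 (read(5)): returned 'N2NC', offset=28
After 6 (read(6)): returned '', offset=28
After 7 (read(2)): returned '', offset=28
After 8 (seek(+0, CUR)): offset=28

Answer: F8OWKN2N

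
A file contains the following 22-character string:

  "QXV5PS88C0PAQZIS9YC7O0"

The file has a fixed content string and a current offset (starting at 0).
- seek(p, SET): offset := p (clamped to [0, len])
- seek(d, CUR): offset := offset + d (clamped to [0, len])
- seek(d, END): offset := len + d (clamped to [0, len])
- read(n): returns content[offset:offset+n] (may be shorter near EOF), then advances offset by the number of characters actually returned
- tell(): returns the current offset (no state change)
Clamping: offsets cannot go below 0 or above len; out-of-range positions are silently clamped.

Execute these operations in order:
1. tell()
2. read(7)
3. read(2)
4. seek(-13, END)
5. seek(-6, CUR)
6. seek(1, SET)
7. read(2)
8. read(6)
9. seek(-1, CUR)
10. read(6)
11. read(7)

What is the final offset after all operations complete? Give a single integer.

After 1 (tell()): offset=0
After 2 (read(7)): returned 'QXV5PS8', offset=7
After 3 (read(2)): returned '8C', offset=9
After 4 (seek(-13, END)): offset=9
After 5 (seek(-6, CUR)): offset=3
After 6 (seek(1, SET)): offset=1
After 7 (read(2)): returned 'XV', offset=3
After 8 (read(6)): returned '5PS88C', offset=9
After 9 (seek(-1, CUR)): offset=8
After 10 (read(6)): returned 'C0PAQZ', offset=14
After 11 (read(7)): returned 'IS9YC7O', offset=21

Answer: 21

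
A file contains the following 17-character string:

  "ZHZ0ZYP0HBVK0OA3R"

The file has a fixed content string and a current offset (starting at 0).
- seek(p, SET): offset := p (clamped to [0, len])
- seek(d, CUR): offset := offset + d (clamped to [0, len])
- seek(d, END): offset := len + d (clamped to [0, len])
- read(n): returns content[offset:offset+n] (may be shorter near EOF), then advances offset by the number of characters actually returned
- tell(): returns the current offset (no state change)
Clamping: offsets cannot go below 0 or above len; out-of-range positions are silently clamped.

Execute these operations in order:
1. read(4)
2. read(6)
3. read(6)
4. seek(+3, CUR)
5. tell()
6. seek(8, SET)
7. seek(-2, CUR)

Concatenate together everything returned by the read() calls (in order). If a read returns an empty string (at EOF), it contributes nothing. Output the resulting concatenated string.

Answer: ZHZ0ZYP0HBVK0OA3

Derivation:
After 1 (read(4)): returned 'ZHZ0', offset=4
After 2 (read(6)): returned 'ZYP0HB', offset=10
After 3 (read(6)): returned 'VK0OA3', offset=16
After 4 (seek(+3, CUR)): offset=17
After 5 (tell()): offset=17
After 6 (seek(8, SET)): offset=8
After 7 (seek(-2, CUR)): offset=6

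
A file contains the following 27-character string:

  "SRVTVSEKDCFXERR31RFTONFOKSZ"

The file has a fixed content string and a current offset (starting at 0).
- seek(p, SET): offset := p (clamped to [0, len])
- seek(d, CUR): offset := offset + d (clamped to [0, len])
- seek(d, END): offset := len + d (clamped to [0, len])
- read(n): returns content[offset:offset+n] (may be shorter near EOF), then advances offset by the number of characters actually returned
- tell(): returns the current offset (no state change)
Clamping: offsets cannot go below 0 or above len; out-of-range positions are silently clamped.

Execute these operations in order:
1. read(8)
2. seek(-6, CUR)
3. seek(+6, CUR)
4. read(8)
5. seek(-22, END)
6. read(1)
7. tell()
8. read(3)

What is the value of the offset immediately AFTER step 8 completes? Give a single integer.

Answer: 9

Derivation:
After 1 (read(8)): returned 'SRVTVSEK', offset=8
After 2 (seek(-6, CUR)): offset=2
After 3 (seek(+6, CUR)): offset=8
After 4 (read(8)): returned 'DCFXERR3', offset=16
After 5 (seek(-22, END)): offset=5
After 6 (read(1)): returned 'S', offset=6
After 7 (tell()): offset=6
After 8 (read(3)): returned 'EKD', offset=9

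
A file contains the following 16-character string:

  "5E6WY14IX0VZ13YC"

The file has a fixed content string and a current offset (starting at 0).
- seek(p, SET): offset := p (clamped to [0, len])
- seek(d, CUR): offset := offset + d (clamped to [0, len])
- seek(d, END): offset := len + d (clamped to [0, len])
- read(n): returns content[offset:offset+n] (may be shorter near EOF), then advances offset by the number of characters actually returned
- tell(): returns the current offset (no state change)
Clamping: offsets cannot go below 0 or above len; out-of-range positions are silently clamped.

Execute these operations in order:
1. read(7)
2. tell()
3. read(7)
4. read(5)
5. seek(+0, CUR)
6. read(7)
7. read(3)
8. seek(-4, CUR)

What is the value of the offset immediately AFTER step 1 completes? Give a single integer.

Answer: 7

Derivation:
After 1 (read(7)): returned '5E6WY14', offset=7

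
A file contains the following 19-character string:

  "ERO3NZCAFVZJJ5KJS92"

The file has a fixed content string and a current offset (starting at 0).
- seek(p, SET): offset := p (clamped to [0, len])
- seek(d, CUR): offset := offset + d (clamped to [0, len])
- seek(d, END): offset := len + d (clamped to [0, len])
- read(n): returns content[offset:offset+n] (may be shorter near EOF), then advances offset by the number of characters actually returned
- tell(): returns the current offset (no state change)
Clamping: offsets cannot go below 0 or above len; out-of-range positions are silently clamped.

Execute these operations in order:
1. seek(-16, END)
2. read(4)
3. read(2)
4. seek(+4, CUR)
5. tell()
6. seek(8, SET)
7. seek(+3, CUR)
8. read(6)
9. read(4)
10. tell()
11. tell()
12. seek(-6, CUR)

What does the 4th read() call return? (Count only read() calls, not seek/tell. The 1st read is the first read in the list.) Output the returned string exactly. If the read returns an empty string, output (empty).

After 1 (seek(-16, END)): offset=3
After 2 (read(4)): returned '3NZC', offset=7
After 3 (read(2)): returned 'AF', offset=9
After 4 (seek(+4, CUR)): offset=13
After 5 (tell()): offset=13
After 6 (seek(8, SET)): offset=8
After 7 (seek(+3, CUR)): offset=11
After 8 (read(6)): returned 'JJ5KJS', offset=17
After 9 (read(4)): returned '92', offset=19
After 10 (tell()): offset=19
After 11 (tell()): offset=19
After 12 (seek(-6, CUR)): offset=13

Answer: 92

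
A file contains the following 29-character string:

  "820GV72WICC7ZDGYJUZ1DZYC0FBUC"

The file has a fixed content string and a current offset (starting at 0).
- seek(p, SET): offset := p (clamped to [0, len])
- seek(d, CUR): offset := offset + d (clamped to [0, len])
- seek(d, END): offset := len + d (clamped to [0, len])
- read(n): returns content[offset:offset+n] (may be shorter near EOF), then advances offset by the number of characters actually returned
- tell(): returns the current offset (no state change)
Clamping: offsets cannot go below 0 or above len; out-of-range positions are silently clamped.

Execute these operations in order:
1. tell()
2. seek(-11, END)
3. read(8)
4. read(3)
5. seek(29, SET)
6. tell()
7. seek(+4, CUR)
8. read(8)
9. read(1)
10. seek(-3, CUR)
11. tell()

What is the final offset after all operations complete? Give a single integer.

After 1 (tell()): offset=0
After 2 (seek(-11, END)): offset=18
After 3 (read(8)): returned 'Z1DZYC0F', offset=26
After 4 (read(3)): returned 'BUC', offset=29
After 5 (seek(29, SET)): offset=29
After 6 (tell()): offset=29
After 7 (seek(+4, CUR)): offset=29
After 8 (read(8)): returned '', offset=29
After 9 (read(1)): returned '', offset=29
After 10 (seek(-3, CUR)): offset=26
After 11 (tell()): offset=26

Answer: 26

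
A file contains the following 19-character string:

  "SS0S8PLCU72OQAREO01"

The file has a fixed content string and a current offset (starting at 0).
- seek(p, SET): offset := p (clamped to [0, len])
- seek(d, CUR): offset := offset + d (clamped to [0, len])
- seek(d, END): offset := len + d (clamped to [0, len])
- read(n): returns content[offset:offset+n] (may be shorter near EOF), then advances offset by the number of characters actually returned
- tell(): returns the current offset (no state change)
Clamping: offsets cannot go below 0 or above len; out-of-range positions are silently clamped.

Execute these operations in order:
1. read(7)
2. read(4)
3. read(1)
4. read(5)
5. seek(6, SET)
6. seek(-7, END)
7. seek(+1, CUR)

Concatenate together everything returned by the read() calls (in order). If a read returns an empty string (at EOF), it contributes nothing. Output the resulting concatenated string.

Answer: SS0S8PLCU72OQAREO

Derivation:
After 1 (read(7)): returned 'SS0S8PL', offset=7
After 2 (read(4)): returned 'CU72', offset=11
After 3 (read(1)): returned 'O', offset=12
After 4 (read(5)): returned 'QAREO', offset=17
After 5 (seek(6, SET)): offset=6
After 6 (seek(-7, END)): offset=12
After 7 (seek(+1, CUR)): offset=13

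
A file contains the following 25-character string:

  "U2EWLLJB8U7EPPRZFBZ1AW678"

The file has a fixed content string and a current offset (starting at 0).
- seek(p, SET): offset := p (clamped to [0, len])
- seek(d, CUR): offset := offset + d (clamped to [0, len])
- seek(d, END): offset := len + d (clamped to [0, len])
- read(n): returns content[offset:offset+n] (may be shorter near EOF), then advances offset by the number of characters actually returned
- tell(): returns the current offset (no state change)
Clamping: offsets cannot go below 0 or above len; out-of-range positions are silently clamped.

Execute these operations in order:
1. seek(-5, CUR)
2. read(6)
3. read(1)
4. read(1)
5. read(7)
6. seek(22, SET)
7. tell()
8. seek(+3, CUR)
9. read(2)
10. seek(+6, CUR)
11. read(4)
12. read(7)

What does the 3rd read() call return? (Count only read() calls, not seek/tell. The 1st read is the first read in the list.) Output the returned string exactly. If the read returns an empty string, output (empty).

After 1 (seek(-5, CUR)): offset=0
After 2 (read(6)): returned 'U2EWLL', offset=6
After 3 (read(1)): returned 'J', offset=7
After 4 (read(1)): returned 'B', offset=8
After 5 (read(7)): returned '8U7EPPR', offset=15
After 6 (seek(22, SET)): offset=22
After 7 (tell()): offset=22
After 8 (seek(+3, CUR)): offset=25
After 9 (read(2)): returned '', offset=25
After 10 (seek(+6, CUR)): offset=25
After 11 (read(4)): returned '', offset=25
After 12 (read(7)): returned '', offset=25

Answer: B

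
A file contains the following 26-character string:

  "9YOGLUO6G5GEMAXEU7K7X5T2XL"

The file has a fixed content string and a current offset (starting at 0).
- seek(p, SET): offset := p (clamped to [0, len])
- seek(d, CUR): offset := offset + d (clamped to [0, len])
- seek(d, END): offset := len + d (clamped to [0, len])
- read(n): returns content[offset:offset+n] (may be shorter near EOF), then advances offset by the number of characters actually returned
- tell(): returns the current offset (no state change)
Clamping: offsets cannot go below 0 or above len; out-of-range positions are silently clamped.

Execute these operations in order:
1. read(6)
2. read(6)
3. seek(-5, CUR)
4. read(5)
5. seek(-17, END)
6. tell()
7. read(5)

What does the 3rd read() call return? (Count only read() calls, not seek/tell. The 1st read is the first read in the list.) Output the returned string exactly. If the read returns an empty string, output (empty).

After 1 (read(6)): returned '9YOGLU', offset=6
After 2 (read(6)): returned 'O6G5GE', offset=12
After 3 (seek(-5, CUR)): offset=7
After 4 (read(5)): returned '6G5GE', offset=12
After 5 (seek(-17, END)): offset=9
After 6 (tell()): offset=9
After 7 (read(5)): returned '5GEMA', offset=14

Answer: 6G5GE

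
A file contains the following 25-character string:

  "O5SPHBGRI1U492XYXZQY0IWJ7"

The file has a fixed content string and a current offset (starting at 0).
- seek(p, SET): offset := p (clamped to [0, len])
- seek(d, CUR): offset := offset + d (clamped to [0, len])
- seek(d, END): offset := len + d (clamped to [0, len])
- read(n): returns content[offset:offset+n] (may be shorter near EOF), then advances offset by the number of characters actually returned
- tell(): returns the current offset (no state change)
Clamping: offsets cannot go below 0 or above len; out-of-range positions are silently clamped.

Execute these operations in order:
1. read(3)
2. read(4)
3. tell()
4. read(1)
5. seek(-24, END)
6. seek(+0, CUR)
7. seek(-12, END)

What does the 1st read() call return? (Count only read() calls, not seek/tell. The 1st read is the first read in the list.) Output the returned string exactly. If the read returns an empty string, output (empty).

Answer: O5S

Derivation:
After 1 (read(3)): returned 'O5S', offset=3
After 2 (read(4)): returned 'PHBG', offset=7
After 3 (tell()): offset=7
After 4 (read(1)): returned 'R', offset=8
After 5 (seek(-24, END)): offset=1
After 6 (seek(+0, CUR)): offset=1
After 7 (seek(-12, END)): offset=13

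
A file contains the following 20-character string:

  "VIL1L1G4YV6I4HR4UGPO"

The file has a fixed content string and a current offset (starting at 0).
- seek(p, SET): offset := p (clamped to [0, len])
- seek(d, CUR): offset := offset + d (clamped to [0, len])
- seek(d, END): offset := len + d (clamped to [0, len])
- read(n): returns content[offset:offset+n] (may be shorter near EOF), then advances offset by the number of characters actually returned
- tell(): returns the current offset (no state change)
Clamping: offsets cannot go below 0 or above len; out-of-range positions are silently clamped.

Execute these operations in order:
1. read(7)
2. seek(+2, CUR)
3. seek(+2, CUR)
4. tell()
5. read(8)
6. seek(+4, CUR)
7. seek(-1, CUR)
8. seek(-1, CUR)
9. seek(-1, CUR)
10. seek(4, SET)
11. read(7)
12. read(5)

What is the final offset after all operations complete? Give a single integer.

After 1 (read(7)): returned 'VIL1L1G', offset=7
After 2 (seek(+2, CUR)): offset=9
After 3 (seek(+2, CUR)): offset=11
After 4 (tell()): offset=11
After 5 (read(8)): returned 'I4HR4UGP', offset=19
After 6 (seek(+4, CUR)): offset=20
After 7 (seek(-1, CUR)): offset=19
After 8 (seek(-1, CUR)): offset=18
After 9 (seek(-1, CUR)): offset=17
After 10 (seek(4, SET)): offset=4
After 11 (read(7)): returned 'L1G4YV6', offset=11
After 12 (read(5)): returned 'I4HR4', offset=16

Answer: 16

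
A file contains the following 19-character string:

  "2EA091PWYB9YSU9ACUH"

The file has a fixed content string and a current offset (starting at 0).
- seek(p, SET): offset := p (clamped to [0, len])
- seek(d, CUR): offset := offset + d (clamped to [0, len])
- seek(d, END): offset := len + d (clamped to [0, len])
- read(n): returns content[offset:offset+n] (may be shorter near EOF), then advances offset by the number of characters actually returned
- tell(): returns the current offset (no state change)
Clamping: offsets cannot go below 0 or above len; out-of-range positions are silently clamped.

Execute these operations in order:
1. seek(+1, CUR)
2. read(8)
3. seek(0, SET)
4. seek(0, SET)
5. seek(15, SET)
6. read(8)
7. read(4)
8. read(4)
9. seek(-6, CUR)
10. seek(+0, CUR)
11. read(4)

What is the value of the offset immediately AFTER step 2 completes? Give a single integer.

After 1 (seek(+1, CUR)): offset=1
After 2 (read(8)): returned 'EA091PWY', offset=9

Answer: 9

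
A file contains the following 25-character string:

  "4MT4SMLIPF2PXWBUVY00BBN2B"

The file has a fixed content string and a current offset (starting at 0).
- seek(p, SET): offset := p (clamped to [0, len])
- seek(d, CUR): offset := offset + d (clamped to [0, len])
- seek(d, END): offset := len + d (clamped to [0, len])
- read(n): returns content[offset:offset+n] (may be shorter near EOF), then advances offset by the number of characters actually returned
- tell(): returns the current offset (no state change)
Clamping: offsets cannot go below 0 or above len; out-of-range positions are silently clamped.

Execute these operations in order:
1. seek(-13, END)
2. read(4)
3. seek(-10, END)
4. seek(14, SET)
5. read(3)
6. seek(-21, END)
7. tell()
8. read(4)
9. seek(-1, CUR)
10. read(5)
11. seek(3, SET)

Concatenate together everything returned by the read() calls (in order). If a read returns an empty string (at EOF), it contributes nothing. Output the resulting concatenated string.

Answer: XWBUBUVSMLIIPF2P

Derivation:
After 1 (seek(-13, END)): offset=12
After 2 (read(4)): returned 'XWBU', offset=16
After 3 (seek(-10, END)): offset=15
After 4 (seek(14, SET)): offset=14
After 5 (read(3)): returned 'BUV', offset=17
After 6 (seek(-21, END)): offset=4
After 7 (tell()): offset=4
After 8 (read(4)): returned 'SMLI', offset=8
After 9 (seek(-1, CUR)): offset=7
After 10 (read(5)): returned 'IPF2P', offset=12
After 11 (seek(3, SET)): offset=3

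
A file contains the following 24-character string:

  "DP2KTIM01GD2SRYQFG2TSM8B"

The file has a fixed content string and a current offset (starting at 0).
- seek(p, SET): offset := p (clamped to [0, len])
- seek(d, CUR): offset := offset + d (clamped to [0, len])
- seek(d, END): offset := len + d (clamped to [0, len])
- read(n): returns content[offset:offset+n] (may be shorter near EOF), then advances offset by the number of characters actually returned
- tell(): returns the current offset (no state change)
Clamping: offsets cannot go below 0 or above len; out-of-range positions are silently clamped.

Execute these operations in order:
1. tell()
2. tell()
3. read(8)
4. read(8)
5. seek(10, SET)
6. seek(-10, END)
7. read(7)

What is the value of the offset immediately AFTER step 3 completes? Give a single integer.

Answer: 8

Derivation:
After 1 (tell()): offset=0
After 2 (tell()): offset=0
After 3 (read(8)): returned 'DP2KTIM0', offset=8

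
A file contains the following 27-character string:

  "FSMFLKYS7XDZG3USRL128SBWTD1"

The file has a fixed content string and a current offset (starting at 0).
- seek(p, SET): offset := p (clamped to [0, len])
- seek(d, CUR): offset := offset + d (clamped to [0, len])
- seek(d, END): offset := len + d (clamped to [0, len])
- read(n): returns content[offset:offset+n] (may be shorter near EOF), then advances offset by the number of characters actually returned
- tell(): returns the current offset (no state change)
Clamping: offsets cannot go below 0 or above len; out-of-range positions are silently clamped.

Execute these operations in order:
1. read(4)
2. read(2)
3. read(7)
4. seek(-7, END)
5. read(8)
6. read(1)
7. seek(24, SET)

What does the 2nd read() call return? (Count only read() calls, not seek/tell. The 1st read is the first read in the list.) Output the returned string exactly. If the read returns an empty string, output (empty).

After 1 (read(4)): returned 'FSMF', offset=4
After 2 (read(2)): returned 'LK', offset=6
After 3 (read(7)): returned 'YS7XDZG', offset=13
After 4 (seek(-7, END)): offset=20
After 5 (read(8)): returned '8SBWTD1', offset=27
After 6 (read(1)): returned '', offset=27
After 7 (seek(24, SET)): offset=24

Answer: LK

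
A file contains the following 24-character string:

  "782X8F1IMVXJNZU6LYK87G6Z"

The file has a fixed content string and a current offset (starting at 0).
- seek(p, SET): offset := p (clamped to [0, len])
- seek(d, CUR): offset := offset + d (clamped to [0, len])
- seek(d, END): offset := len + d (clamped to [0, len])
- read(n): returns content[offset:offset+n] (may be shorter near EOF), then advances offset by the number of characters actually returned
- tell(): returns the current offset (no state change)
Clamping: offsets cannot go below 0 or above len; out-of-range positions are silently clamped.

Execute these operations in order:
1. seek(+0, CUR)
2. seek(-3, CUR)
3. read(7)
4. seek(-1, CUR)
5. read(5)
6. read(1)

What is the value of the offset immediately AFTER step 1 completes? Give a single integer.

Answer: 0

Derivation:
After 1 (seek(+0, CUR)): offset=0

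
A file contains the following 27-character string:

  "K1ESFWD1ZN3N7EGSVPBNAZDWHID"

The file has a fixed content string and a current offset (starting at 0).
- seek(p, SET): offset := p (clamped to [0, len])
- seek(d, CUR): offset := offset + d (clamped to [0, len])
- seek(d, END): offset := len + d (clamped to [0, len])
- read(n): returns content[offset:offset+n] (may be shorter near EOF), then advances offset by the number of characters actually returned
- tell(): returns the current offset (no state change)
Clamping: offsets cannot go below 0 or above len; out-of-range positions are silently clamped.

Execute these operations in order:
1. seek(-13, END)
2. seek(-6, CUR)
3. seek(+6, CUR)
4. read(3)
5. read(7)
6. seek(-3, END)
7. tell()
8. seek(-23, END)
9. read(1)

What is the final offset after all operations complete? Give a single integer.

Answer: 5

Derivation:
After 1 (seek(-13, END)): offset=14
After 2 (seek(-6, CUR)): offset=8
After 3 (seek(+6, CUR)): offset=14
After 4 (read(3)): returned 'GSV', offset=17
After 5 (read(7)): returned 'PBNAZDW', offset=24
After 6 (seek(-3, END)): offset=24
After 7 (tell()): offset=24
After 8 (seek(-23, END)): offset=4
After 9 (read(1)): returned 'F', offset=5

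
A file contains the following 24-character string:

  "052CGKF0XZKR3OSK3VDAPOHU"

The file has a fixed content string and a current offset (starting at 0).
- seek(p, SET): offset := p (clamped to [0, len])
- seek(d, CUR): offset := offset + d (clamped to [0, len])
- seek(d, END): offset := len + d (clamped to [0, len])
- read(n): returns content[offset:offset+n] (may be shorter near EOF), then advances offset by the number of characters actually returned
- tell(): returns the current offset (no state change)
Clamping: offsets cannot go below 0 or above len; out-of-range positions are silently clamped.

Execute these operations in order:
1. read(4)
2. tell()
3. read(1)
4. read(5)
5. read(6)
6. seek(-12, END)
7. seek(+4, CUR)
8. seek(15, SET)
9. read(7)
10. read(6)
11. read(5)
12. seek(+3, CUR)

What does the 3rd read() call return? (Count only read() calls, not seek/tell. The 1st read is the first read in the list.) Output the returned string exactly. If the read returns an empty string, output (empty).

Answer: KF0XZ

Derivation:
After 1 (read(4)): returned '052C', offset=4
After 2 (tell()): offset=4
After 3 (read(1)): returned 'G', offset=5
After 4 (read(5)): returned 'KF0XZ', offset=10
After 5 (read(6)): returned 'KR3OSK', offset=16
After 6 (seek(-12, END)): offset=12
After 7 (seek(+4, CUR)): offset=16
After 8 (seek(15, SET)): offset=15
After 9 (read(7)): returned 'K3VDAPO', offset=22
After 10 (read(6)): returned 'HU', offset=24
After 11 (read(5)): returned '', offset=24
After 12 (seek(+3, CUR)): offset=24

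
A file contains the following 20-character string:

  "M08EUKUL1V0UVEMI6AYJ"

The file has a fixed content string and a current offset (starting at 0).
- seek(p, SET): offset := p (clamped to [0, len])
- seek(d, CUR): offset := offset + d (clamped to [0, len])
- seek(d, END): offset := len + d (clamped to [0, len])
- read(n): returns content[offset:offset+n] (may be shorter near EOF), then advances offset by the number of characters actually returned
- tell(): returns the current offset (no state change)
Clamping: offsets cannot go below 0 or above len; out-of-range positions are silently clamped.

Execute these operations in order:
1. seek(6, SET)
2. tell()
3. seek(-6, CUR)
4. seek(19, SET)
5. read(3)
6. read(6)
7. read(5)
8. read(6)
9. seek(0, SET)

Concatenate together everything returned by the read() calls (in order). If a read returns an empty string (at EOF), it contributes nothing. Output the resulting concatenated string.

After 1 (seek(6, SET)): offset=6
After 2 (tell()): offset=6
After 3 (seek(-6, CUR)): offset=0
After 4 (seek(19, SET)): offset=19
After 5 (read(3)): returned 'J', offset=20
After 6 (read(6)): returned '', offset=20
After 7 (read(5)): returned '', offset=20
After 8 (read(6)): returned '', offset=20
After 9 (seek(0, SET)): offset=0

Answer: J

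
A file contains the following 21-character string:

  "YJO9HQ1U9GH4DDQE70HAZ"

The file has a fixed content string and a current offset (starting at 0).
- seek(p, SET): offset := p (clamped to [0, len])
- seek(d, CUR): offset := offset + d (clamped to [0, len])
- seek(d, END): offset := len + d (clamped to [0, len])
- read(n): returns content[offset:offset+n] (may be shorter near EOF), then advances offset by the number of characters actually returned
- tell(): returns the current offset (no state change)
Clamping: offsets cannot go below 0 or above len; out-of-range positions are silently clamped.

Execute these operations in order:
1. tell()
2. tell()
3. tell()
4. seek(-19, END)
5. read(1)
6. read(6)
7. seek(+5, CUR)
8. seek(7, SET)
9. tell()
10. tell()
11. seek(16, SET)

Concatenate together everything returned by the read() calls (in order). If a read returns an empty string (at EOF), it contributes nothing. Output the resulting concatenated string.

Answer: O9HQ1U9

Derivation:
After 1 (tell()): offset=0
After 2 (tell()): offset=0
After 3 (tell()): offset=0
After 4 (seek(-19, END)): offset=2
After 5 (read(1)): returned 'O', offset=3
After 6 (read(6)): returned '9HQ1U9', offset=9
After 7 (seek(+5, CUR)): offset=14
After 8 (seek(7, SET)): offset=7
After 9 (tell()): offset=7
After 10 (tell()): offset=7
After 11 (seek(16, SET)): offset=16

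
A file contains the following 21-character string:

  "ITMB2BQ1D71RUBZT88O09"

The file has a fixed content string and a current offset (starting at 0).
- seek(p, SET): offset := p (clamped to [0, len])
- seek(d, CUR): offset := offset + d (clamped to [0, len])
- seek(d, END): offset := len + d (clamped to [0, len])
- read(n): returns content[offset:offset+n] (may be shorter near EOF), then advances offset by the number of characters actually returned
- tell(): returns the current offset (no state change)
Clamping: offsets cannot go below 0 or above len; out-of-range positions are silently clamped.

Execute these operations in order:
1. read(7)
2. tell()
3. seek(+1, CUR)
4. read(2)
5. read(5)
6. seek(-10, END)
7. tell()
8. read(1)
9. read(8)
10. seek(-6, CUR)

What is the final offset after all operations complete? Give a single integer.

Answer: 14

Derivation:
After 1 (read(7)): returned 'ITMB2BQ', offset=7
After 2 (tell()): offset=7
After 3 (seek(+1, CUR)): offset=8
After 4 (read(2)): returned 'D7', offset=10
After 5 (read(5)): returned '1RUBZ', offset=15
After 6 (seek(-10, END)): offset=11
After 7 (tell()): offset=11
After 8 (read(1)): returned 'R', offset=12
After 9 (read(8)): returned 'UBZT88O0', offset=20
After 10 (seek(-6, CUR)): offset=14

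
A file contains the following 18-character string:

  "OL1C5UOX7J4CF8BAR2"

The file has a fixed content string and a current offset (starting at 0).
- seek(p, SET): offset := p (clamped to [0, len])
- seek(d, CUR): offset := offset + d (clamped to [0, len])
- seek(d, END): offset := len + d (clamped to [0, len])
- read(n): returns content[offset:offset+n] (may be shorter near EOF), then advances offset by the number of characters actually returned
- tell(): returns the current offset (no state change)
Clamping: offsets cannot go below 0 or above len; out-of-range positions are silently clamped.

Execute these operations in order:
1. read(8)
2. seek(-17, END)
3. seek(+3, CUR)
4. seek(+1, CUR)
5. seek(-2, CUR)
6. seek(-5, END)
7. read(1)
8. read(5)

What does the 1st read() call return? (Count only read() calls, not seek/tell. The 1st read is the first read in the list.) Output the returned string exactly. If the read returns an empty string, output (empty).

After 1 (read(8)): returned 'OL1C5UOX', offset=8
After 2 (seek(-17, END)): offset=1
After 3 (seek(+3, CUR)): offset=4
After 4 (seek(+1, CUR)): offset=5
After 5 (seek(-2, CUR)): offset=3
After 6 (seek(-5, END)): offset=13
After 7 (read(1)): returned '8', offset=14
After 8 (read(5)): returned 'BAR2', offset=18

Answer: OL1C5UOX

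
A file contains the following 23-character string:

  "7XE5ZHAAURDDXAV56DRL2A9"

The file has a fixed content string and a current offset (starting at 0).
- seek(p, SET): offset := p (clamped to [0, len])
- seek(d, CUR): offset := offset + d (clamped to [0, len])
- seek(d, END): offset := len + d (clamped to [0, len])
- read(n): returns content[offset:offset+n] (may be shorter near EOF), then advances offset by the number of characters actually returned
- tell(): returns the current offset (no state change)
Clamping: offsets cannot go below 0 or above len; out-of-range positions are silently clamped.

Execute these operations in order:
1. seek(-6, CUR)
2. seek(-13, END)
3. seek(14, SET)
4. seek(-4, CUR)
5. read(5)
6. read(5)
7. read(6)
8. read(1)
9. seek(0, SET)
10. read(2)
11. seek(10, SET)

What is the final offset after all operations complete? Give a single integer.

After 1 (seek(-6, CUR)): offset=0
After 2 (seek(-13, END)): offset=10
After 3 (seek(14, SET)): offset=14
After 4 (seek(-4, CUR)): offset=10
After 5 (read(5)): returned 'DDXAV', offset=15
After 6 (read(5)): returned '56DRL', offset=20
After 7 (read(6)): returned '2A9', offset=23
After 8 (read(1)): returned '', offset=23
After 9 (seek(0, SET)): offset=0
After 10 (read(2)): returned '7X', offset=2
After 11 (seek(10, SET)): offset=10

Answer: 10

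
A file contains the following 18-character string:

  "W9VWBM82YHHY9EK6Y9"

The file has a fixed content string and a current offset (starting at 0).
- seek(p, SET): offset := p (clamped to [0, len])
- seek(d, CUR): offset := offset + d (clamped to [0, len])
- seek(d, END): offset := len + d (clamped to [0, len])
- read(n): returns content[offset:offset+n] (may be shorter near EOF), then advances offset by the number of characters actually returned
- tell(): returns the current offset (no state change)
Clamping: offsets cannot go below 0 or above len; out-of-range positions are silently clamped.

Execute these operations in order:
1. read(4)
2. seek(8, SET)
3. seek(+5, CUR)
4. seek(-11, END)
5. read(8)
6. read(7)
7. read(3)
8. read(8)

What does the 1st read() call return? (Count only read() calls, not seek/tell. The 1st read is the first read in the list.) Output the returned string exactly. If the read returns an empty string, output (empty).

After 1 (read(4)): returned 'W9VW', offset=4
After 2 (seek(8, SET)): offset=8
After 3 (seek(+5, CUR)): offset=13
After 4 (seek(-11, END)): offset=7
After 5 (read(8)): returned '2YHHY9EK', offset=15
After 6 (read(7)): returned '6Y9', offset=18
After 7 (read(3)): returned '', offset=18
After 8 (read(8)): returned '', offset=18

Answer: W9VW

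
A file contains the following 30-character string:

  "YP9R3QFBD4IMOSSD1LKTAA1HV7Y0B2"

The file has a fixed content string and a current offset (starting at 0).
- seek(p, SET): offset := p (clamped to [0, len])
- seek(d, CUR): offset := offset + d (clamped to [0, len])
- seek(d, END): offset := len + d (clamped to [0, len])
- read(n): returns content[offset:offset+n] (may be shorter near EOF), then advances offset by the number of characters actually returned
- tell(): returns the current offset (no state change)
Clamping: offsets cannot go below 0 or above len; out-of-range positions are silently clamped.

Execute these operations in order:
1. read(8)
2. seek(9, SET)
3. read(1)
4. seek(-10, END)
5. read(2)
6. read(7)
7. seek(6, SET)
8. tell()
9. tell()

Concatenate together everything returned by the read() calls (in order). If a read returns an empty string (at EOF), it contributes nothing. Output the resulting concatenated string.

Answer: YP9R3QFB4AA1HV7Y0B

Derivation:
After 1 (read(8)): returned 'YP9R3QFB', offset=8
After 2 (seek(9, SET)): offset=9
After 3 (read(1)): returned '4', offset=10
After 4 (seek(-10, END)): offset=20
After 5 (read(2)): returned 'AA', offset=22
After 6 (read(7)): returned '1HV7Y0B', offset=29
After 7 (seek(6, SET)): offset=6
After 8 (tell()): offset=6
After 9 (tell()): offset=6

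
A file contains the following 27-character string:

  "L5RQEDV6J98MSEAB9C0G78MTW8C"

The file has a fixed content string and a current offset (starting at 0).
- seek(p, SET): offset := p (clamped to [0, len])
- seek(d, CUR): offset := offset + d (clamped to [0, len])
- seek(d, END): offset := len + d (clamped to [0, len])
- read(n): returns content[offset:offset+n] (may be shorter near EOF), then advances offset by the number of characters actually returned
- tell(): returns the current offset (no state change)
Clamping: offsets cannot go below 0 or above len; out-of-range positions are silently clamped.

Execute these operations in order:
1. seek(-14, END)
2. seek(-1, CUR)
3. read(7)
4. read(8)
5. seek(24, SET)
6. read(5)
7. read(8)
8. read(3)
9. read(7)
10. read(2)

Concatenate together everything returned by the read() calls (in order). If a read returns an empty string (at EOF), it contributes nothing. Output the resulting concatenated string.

Answer: SEAB9C0G78MTW8CW8C

Derivation:
After 1 (seek(-14, END)): offset=13
After 2 (seek(-1, CUR)): offset=12
After 3 (read(7)): returned 'SEAB9C0', offset=19
After 4 (read(8)): returned 'G78MTW8C', offset=27
After 5 (seek(24, SET)): offset=24
After 6 (read(5)): returned 'W8C', offset=27
After 7 (read(8)): returned '', offset=27
After 8 (read(3)): returned '', offset=27
After 9 (read(7)): returned '', offset=27
After 10 (read(2)): returned '', offset=27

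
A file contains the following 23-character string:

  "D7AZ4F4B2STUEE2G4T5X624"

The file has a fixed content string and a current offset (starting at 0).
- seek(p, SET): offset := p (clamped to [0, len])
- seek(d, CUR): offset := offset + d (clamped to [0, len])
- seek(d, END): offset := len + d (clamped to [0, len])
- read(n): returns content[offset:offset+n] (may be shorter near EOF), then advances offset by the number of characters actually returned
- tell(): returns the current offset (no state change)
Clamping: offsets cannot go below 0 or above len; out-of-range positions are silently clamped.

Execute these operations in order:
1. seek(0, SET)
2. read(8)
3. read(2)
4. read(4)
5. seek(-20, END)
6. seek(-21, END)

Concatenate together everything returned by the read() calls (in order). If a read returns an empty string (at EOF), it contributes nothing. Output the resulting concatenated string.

Answer: D7AZ4F4B2STUEE

Derivation:
After 1 (seek(0, SET)): offset=0
After 2 (read(8)): returned 'D7AZ4F4B', offset=8
After 3 (read(2)): returned '2S', offset=10
After 4 (read(4)): returned 'TUEE', offset=14
After 5 (seek(-20, END)): offset=3
After 6 (seek(-21, END)): offset=2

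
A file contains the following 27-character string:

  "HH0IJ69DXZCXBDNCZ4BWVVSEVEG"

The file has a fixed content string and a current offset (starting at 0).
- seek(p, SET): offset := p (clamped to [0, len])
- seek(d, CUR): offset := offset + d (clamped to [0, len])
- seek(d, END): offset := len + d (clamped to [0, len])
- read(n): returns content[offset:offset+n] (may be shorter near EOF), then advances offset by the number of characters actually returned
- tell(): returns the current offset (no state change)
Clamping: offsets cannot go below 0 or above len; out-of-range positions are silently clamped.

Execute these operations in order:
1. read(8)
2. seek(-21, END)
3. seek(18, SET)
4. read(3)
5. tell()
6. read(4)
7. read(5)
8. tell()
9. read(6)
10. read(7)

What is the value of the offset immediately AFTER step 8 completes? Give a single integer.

After 1 (read(8)): returned 'HH0IJ69D', offset=8
After 2 (seek(-21, END)): offset=6
After 3 (seek(18, SET)): offset=18
After 4 (read(3)): returned 'BWV', offset=21
After 5 (tell()): offset=21
After 6 (read(4)): returned 'VSEV', offset=25
After 7 (read(5)): returned 'EG', offset=27
After 8 (tell()): offset=27

Answer: 27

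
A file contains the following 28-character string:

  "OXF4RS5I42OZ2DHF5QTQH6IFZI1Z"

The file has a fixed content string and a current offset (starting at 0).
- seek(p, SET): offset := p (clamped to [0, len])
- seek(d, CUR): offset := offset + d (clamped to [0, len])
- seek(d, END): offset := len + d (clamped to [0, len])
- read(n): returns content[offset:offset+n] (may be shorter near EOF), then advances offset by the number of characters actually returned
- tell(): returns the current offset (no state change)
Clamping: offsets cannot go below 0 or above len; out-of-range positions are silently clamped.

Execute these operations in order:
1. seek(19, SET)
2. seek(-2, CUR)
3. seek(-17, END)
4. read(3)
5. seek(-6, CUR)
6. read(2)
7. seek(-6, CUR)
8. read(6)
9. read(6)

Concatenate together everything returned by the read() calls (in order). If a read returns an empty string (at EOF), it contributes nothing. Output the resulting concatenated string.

After 1 (seek(19, SET)): offset=19
After 2 (seek(-2, CUR)): offset=17
After 3 (seek(-17, END)): offset=11
After 4 (read(3)): returned 'Z2D', offset=14
After 5 (seek(-6, CUR)): offset=8
After 6 (read(2)): returned '42', offset=10
After 7 (seek(-6, CUR)): offset=4
After 8 (read(6)): returned 'RS5I42', offset=10
After 9 (read(6)): returned 'OZ2DHF', offset=16

Answer: Z2D42RS5I42OZ2DHF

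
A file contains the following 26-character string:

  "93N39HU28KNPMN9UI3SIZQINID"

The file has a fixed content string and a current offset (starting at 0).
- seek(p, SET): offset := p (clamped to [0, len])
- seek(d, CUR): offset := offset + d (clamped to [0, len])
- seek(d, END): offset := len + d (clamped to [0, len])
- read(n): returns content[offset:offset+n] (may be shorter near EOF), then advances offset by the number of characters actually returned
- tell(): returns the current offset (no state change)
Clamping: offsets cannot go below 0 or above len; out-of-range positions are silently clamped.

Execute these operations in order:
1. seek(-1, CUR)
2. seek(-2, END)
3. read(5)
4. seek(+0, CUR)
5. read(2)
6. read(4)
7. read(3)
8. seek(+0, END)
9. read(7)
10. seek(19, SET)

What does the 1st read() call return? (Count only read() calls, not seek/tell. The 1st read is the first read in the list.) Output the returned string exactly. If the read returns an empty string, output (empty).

Answer: ID

Derivation:
After 1 (seek(-1, CUR)): offset=0
After 2 (seek(-2, END)): offset=24
After 3 (read(5)): returned 'ID', offset=26
After 4 (seek(+0, CUR)): offset=26
After 5 (read(2)): returned '', offset=26
After 6 (read(4)): returned '', offset=26
After 7 (read(3)): returned '', offset=26
After 8 (seek(+0, END)): offset=26
After 9 (read(7)): returned '', offset=26
After 10 (seek(19, SET)): offset=19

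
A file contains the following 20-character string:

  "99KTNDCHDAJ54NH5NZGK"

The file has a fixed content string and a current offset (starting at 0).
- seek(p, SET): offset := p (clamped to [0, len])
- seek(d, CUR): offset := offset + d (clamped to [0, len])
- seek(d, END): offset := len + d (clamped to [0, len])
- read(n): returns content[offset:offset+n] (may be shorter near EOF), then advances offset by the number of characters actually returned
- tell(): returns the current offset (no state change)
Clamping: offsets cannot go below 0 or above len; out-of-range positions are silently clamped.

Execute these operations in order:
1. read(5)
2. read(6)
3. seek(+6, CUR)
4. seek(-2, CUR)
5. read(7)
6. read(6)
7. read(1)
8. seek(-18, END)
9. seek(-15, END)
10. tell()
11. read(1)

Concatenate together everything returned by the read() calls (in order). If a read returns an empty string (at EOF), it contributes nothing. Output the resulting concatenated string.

Answer: 99KTNDCHDAJ5NZGKD

Derivation:
After 1 (read(5)): returned '99KTN', offset=5
After 2 (read(6)): returned 'DCHDAJ', offset=11
After 3 (seek(+6, CUR)): offset=17
After 4 (seek(-2, CUR)): offset=15
After 5 (read(7)): returned '5NZGK', offset=20
After 6 (read(6)): returned '', offset=20
After 7 (read(1)): returned '', offset=20
After 8 (seek(-18, END)): offset=2
After 9 (seek(-15, END)): offset=5
After 10 (tell()): offset=5
After 11 (read(1)): returned 'D', offset=6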